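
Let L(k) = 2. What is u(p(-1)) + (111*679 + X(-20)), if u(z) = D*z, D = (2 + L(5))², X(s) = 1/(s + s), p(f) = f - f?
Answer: 3014759/40 ≈ 75369.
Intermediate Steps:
p(f) = 0
X(s) = 1/(2*s)
D = 16 (D = (2 + 2)² = 4² = 16)
u(z) = 16*z
u(p(-1)) + (111*679 + X(-20)) = 16*0 + (111*679 + (½)/(-20)) = 0 + (75369 + (½)*(-1/20)) = 0 + (75369 - 1/40) = 0 + 3014759/40 = 3014759/40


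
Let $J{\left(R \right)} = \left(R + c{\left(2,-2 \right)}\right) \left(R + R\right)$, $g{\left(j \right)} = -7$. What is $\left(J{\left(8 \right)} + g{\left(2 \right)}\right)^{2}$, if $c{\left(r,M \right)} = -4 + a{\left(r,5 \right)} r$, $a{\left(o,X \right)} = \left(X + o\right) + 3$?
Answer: $142129$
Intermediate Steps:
$a{\left(o,X \right)} = 3 + X + o$
$c{\left(r,M \right)} = -4 + r \left(8 + r\right)$ ($c{\left(r,M \right)} = -4 + \left(3 + 5 + r\right) r = -4 + \left(8 + r\right) r = -4 + r \left(8 + r\right)$)
$J{\left(R \right)} = 2 R \left(16 + R\right)$ ($J{\left(R \right)} = \left(R - \left(4 - 2 \left(8 + 2\right)\right)\right) \left(R + R\right) = \left(R + \left(-4 + 2 \cdot 10\right)\right) 2 R = \left(R + \left(-4 + 20\right)\right) 2 R = \left(R + 16\right) 2 R = \left(16 + R\right) 2 R = 2 R \left(16 + R\right)$)
$\left(J{\left(8 \right)} + g{\left(2 \right)}\right)^{2} = \left(2 \cdot 8 \left(16 + 8\right) - 7\right)^{2} = \left(2 \cdot 8 \cdot 24 - 7\right)^{2} = \left(384 - 7\right)^{2} = 377^{2} = 142129$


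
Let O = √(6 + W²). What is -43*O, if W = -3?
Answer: -43*√15 ≈ -166.54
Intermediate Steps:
O = √15 (O = √(6 + (-3)²) = √(6 + 9) = √15 ≈ 3.8730)
-43*O = -43*√15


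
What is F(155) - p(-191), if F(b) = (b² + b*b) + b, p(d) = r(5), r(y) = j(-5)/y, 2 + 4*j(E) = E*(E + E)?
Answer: 241013/5 ≈ 48203.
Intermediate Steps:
j(E) = -½ + E²/2 (j(E) = -½ + (E*(E + E))/4 = -½ + (E*(2*E))/4 = -½ + (2*E²)/4 = -½ + E²/2)
r(y) = 12/y (r(y) = (-½ + (½)*(-5)²)/y = (-½ + (½)*25)/y = (-½ + 25/2)/y = 12/y)
p(d) = 12/5
F(b) = b + 2*b² (F(b) = (b² + b²) + b = 2*b² + b = b + 2*b²)
F(155) - p(-191) = 155*(1 + 2*155) - 1*12/5 = 155*(1 + 310) - 12/5 = 155*311 - 12/5 = 48205 - 12/5 = 241013/5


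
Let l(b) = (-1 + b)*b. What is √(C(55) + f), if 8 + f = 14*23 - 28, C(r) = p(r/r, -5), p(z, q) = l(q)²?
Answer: √1186 ≈ 34.438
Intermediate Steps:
l(b) = b*(-1 + b)
p(z, q) = q²*(-1 + q)² (p(z, q) = (q*(-1 + q))² = q²*(-1 + q)²)
C(r) = 900 (C(r) = (-5)²*(-1 - 5)² = 25*(-6)² = 25*36 = 900)
f = 286 (f = -8 + (14*23 - 28) = -8 + (322 - 28) = -8 + 294 = 286)
√(C(55) + f) = √(900 + 286) = √1186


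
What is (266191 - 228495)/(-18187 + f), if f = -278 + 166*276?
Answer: 37696/27351 ≈ 1.3782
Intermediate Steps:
f = 45538 (f = -278 + 45816 = 45538)
(266191 - 228495)/(-18187 + f) = (266191 - 228495)/(-18187 + 45538) = 37696/27351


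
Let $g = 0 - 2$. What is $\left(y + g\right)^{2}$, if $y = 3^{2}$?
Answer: $49$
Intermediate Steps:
$g = -2$ ($g = 0 - 2 = -2$)
$y = 9$
$\left(y + g\right)^{2} = \left(9 - 2\right)^{2} = 7^{2} = 49$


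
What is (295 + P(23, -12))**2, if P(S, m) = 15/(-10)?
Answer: 344569/4 ≈ 86142.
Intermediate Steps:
P(S, m) = -3/2 (P(S, m) = 15*(-1/10) = -3/2)
(295 + P(23, -12))**2 = (295 - 3/2)**2 = (587/2)**2 = 344569/4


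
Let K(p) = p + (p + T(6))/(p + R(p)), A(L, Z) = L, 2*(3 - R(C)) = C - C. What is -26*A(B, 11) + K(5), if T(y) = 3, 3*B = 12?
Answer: -98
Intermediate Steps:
B = 4 (B = (1/3)*12 = 4)
R(C) = 3 (R(C) = 3 - (C - C)/2 = 3 - 1/2*0 = 3 + 0 = 3)
K(p) = 1 + p (K(p) = p + (p + 3)/(p + 3) = p + (3 + p)/(3 + p) = p + 1 = 1 + p)
-26*A(B, 11) + K(5) = -26*4 + (1 + 5) = -104 + 6 = -98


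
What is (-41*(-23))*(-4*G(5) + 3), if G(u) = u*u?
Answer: -91471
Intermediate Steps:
G(u) = u²
(-41*(-23))*(-4*G(5) + 3) = (-41*(-23))*(-4*5² + 3) = 943*(-4*25 + 3) = 943*(-100 + 3) = 943*(-97) = -91471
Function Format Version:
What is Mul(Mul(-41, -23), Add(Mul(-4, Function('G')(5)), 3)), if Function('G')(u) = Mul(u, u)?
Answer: -91471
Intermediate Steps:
Function('G')(u) = Pow(u, 2)
Mul(Mul(-41, -23), Add(Mul(-4, Function('G')(5)), 3)) = Mul(Mul(-41, -23), Add(Mul(-4, Pow(5, 2)), 3)) = Mul(943, Add(Mul(-4, 25), 3)) = Mul(943, Add(-100, 3)) = Mul(943, -97) = -91471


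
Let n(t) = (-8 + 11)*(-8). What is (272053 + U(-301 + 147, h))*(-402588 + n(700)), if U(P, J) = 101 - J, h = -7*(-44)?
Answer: -109448461752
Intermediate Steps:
n(t) = -24 (n(t) = 3*(-8) = -24)
h = 308
(272053 + U(-301 + 147, h))*(-402588 + n(700)) = (272053 + (101 - 1*308))*(-402588 - 24) = (272053 + (101 - 308))*(-402612) = (272053 - 207)*(-402612) = 271846*(-402612) = -109448461752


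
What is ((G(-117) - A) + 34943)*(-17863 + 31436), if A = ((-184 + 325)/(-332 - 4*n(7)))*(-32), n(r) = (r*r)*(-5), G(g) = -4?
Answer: 12806681993/27 ≈ 4.7432e+8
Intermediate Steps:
n(r) = -5*r² (n(r) = r²*(-5) = -5*r²)
A = -188/27 (A = ((-184 + 325)/(-332 - (-20)*7²))*(-32) = (141/(-332 - (-20)*49))*(-32) = (141/(-332 - 4*(-245)))*(-32) = (141/(-332 + 980))*(-32) = (141/648)*(-32) = (141*(1/648))*(-32) = (47/216)*(-32) = -188/27 ≈ -6.9630)
((G(-117) - A) + 34943)*(-17863 + 31436) = ((-4 - 1*(-188/27)) + 34943)*(-17863 + 31436) = ((-4 + 188/27) + 34943)*13573 = (80/27 + 34943)*13573 = (943541/27)*13573 = 12806681993/27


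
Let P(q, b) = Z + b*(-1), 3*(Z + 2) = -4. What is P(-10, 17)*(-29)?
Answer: 1769/3 ≈ 589.67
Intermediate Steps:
Z = -10/3 (Z = -2 + (⅓)*(-4) = -2 - 4/3 = -10/3 ≈ -3.3333)
P(q, b) = -10/3 - b (P(q, b) = -10/3 + b*(-1) = -10/3 - b)
P(-10, 17)*(-29) = (-10/3 - 1*17)*(-29) = (-10/3 - 17)*(-29) = -61/3*(-29) = 1769/3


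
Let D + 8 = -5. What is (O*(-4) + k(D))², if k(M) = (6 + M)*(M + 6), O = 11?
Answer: 25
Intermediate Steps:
D = -13 (D = -8 - 5 = -13)
k(M) = (6 + M)² (k(M) = (6 + M)*(6 + M) = (6 + M)²)
(O*(-4) + k(D))² = (11*(-4) + (6 - 13)²)² = (-44 + (-7)²)² = (-44 + 49)² = 5² = 25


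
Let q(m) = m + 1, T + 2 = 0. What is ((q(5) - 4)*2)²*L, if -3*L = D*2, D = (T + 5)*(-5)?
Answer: 160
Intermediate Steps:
T = -2 (T = -2 + 0 = -2)
D = -15 (D = (-2 + 5)*(-5) = 3*(-5) = -15)
q(m) = 1 + m
L = 10 (L = -(-5)*2 = -⅓*(-30) = 10)
((q(5) - 4)*2)²*L = (((1 + 5) - 4)*2)²*10 = ((6 - 4)*2)²*10 = (2*2)²*10 = 4²*10 = 16*10 = 160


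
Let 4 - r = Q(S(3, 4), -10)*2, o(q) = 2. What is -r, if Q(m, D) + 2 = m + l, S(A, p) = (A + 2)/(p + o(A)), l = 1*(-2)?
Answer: -31/3 ≈ -10.333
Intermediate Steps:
l = -2
S(A, p) = (2 + A)/(2 + p) (S(A, p) = (A + 2)/(p + 2) = (2 + A)/(2 + p))
Q(m, D) = -4 + m (Q(m, D) = -2 + (m - 2) = -2 + (-2 + m) = -4 + m)
r = 31/3 (r = 4 - (-4 + (2 + 3)/(2 + 4))*2 = 4 - (-4 + 5/6)*2 = 4 - (-4 + (⅙)*5)*2 = 4 - (-4 + ⅚)*2 = 4 - (-19)*2/6 = 4 - 1*(-19/3) = 4 + 19/3 = 31/3 ≈ 10.333)
-r = -1*31/3 = -31/3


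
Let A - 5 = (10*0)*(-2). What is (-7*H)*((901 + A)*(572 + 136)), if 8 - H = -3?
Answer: -49391496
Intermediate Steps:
H = 11 (H = 8 - 1*(-3) = 8 + 3 = 11)
A = 5 (A = 5 + (10*0)*(-2) = 5 + 0*(-2) = 5 + 0 = 5)
(-7*H)*((901 + A)*(572 + 136)) = (-7*11)*((901 + 5)*(572 + 136)) = -69762*708 = -77*641448 = -49391496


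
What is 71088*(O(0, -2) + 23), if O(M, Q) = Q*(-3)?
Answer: 2061552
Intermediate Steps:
O(M, Q) = -3*Q
71088*(O(0, -2) + 23) = 71088*(-3*(-2) + 23) = 71088*(6 + 23) = 71088*29 = 2061552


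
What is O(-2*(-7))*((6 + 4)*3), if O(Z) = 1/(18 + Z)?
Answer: 15/16 ≈ 0.93750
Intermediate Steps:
O(-2*(-7))*((6 + 4)*3) = ((6 + 4)*3)/(18 - 2*(-7)) = (10*3)/(18 + 14) = 30/32 = (1/32)*30 = 15/16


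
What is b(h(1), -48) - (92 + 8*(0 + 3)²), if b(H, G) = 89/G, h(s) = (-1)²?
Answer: -7961/48 ≈ -165.85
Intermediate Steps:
h(s) = 1
b(h(1), -48) - (92 + 8*(0 + 3)²) = 89/(-48) - (92 + 8*(0 + 3)²) = 89*(-1/48) - (92 + 8*3²) = -89/48 - (92 + 8*9) = -89/48 - (92 + 72) = -89/48 - 1*164 = -89/48 - 164 = -7961/48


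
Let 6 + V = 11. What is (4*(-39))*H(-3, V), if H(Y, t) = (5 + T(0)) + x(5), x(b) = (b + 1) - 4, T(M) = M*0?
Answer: -1092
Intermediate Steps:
V = 5 (V = -6 + 11 = 5)
T(M) = 0
x(b) = -3 + b (x(b) = (1 + b) - 4 = -3 + b)
H(Y, t) = 7 (H(Y, t) = (5 + 0) + (-3 + 5) = 5 + 2 = 7)
(4*(-39))*H(-3, V) = (4*(-39))*7 = -156*7 = -1092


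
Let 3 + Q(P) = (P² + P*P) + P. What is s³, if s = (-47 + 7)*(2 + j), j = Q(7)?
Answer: -71991296000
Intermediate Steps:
Q(P) = -3 + P + 2*P² (Q(P) = -3 + ((P² + P*P) + P) = -3 + ((P² + P²) + P) = -3 + (2*P² + P) = -3 + (P + 2*P²) = -3 + P + 2*P²)
j = 102 (j = -3 + 7 + 2*7² = -3 + 7 + 2*49 = -3 + 7 + 98 = 102)
s = -4160 (s = (-47 + 7)*(2 + 102) = -40*104 = -4160)
s³ = (-4160)³ = -71991296000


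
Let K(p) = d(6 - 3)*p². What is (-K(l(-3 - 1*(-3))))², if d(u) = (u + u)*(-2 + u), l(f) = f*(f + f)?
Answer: 0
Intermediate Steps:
l(f) = 2*f² (l(f) = f*(2*f) = 2*f²)
d(u) = 2*u*(-2 + u) (d(u) = (2*u)*(-2 + u) = 2*u*(-2 + u))
K(p) = 6*p² (K(p) = (2*(6 - 3)*(-2 + (6 - 3)))*p² = (2*3*(-2 + 3))*p² = (2*3*1)*p² = 6*p²)
(-K(l(-3 - 1*(-3))))² = (-6*(2*(-3 - 1*(-3))²)²)² = (-6*(2*(-3 + 3)²)²)² = (-6*(2*0²)²)² = (-6*(2*0)²)² = (-6*0²)² = (-6*0)² = (-1*0)² = 0² = 0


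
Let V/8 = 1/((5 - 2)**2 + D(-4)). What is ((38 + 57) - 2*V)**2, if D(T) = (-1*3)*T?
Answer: 3916441/441 ≈ 8880.8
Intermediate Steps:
D(T) = -3*T
V = 8/21 (V = 8/((5 - 2)**2 - 3*(-4)) = 8/(3**2 + 12) = 8/(9 + 12) = 8/21 ≈ 0.38095)
((38 + 57) - 2*V)**2 = ((38 + 57) - 2*8/21)**2 = (95 - 16/21)**2 = (1979/21)**2 = 3916441/441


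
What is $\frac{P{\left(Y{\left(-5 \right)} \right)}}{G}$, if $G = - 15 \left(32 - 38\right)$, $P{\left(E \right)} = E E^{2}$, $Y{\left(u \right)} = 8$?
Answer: $\frac{256}{45} \approx 5.6889$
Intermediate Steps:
$P{\left(E \right)} = E^{3}$
$G = 90$ ($G = \left(-15\right) \left(-6\right) = 90$)
$\frac{P{\left(Y{\left(-5 \right)} \right)}}{G} = \frac{8^{3}}{90} = 512 \cdot \frac{1}{90} = \frac{256}{45}$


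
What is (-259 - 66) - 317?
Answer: -642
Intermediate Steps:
(-259 - 66) - 317 = -325 - 317 = -642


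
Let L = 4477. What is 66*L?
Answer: 295482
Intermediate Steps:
66*L = 66*4477 = 295482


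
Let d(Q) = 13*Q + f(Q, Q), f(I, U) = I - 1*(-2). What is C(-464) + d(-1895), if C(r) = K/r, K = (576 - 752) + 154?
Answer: -6154485/232 ≈ -26528.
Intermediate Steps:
f(I, U) = 2 + I (f(I, U) = I + 2 = 2 + I)
d(Q) = 2 + 14*Q (d(Q) = 13*Q + (2 + Q) = 2 + 14*Q)
K = -22 (K = -176 + 154 = -22)
C(r) = -22/r
C(-464) + d(-1895) = -22/(-464) + (2 + 14*(-1895)) = -22*(-1/464) + (2 - 26530) = 11/232 - 26528 = -6154485/232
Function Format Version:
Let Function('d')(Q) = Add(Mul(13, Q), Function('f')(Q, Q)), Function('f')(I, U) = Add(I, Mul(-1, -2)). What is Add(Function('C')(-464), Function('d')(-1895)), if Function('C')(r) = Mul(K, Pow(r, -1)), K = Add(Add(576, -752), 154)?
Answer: Rational(-6154485, 232) ≈ -26528.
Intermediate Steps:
Function('f')(I, U) = Add(2, I) (Function('f')(I, U) = Add(I, 2) = Add(2, I))
Function('d')(Q) = Add(2, Mul(14, Q)) (Function('d')(Q) = Add(Mul(13, Q), Add(2, Q)) = Add(2, Mul(14, Q)))
K = -22 (K = Add(-176, 154) = -22)
Function('C')(r) = Mul(-22, Pow(r, -1))
Add(Function('C')(-464), Function('d')(-1895)) = Add(Mul(-22, Pow(-464, -1)), Add(2, Mul(14, -1895))) = Add(Mul(-22, Rational(-1, 464)), Add(2, -26530)) = Add(Rational(11, 232), -26528) = Rational(-6154485, 232)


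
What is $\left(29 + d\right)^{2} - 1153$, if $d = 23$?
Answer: $1551$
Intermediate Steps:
$\left(29 + d\right)^{2} - 1153 = \left(29 + 23\right)^{2} - 1153 = 52^{2} - 1153 = 2704 - 1153 = 1551$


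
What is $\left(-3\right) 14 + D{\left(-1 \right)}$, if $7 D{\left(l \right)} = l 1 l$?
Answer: $- \frac{293}{7} \approx -41.857$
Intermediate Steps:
$D{\left(l \right)} = \frac{l^{2}}{7}$ ($D{\left(l \right)} = \frac{l 1 l}{7} = \frac{l l}{7} = \frac{l^{2}}{7}$)
$\left(-3\right) 14 + D{\left(-1 \right)} = \left(-3\right) 14 + \frac{\left(-1\right)^{2}}{7} = -42 + \frac{1}{7} \cdot 1 = -42 + \frac{1}{7} = - \frac{293}{7}$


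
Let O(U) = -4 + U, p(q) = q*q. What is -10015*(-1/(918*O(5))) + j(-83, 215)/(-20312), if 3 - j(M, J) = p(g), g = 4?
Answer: 101718307/9323208 ≈ 10.910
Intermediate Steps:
p(q) = q²
j(M, J) = -13 (j(M, J) = 3 - 1*4² = 3 - 1*16 = 3 - 16 = -13)
-10015*(-1/(918*O(5))) + j(-83, 215)/(-20312) = -10015*(-1/(918*(-4 + 5))) - 13/(-20312) = -10015/((-918*1)) - 13*(-1/20312) = -10015/(-918) + 13/20312 = -10015*(-1/918) + 13/20312 = 10015/918 + 13/20312 = 101718307/9323208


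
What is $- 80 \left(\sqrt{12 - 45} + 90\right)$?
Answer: $-7200 - 80 i \sqrt{33} \approx -7200.0 - 459.56 i$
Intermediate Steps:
$- 80 \left(\sqrt{12 - 45} + 90\right) = - 80 \left(\sqrt{-33} + 90\right) = - 80 \left(i \sqrt{33} + 90\right) = - 80 \left(90 + i \sqrt{33}\right) = -7200 - 80 i \sqrt{33}$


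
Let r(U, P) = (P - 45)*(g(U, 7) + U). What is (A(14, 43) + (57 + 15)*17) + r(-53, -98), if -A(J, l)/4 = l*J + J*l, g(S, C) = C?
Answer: 2986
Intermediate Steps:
A(J, l) = -8*J*l (A(J, l) = -4*(l*J + J*l) = -4*(J*l + J*l) = -8*J*l)
r(U, P) = (-45 + P)*(7 + U) (r(U, P) = (P - 45)*(7 + U) = (-45 + P)*(7 + U))
(A(14, 43) + (57 + 15)*17) + r(-53, -98) = (-8*14*43 + (57 + 15)*17) + (-315 - 45*(-53) + 7*(-98) - 98*(-53)) = (-4816 + 72*17) + (-315 + 2385 - 686 + 5194) = (-4816 + 1224) + 6578 = -3592 + 6578 = 2986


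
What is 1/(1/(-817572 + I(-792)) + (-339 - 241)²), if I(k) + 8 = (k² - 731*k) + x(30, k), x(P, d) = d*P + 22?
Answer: 364898/122751687201 ≈ 2.9727e-6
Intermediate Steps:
x(P, d) = 22 + P*d (x(P, d) = P*d + 22 = 22 + P*d)
I(k) = 14 + k² - 701*k (I(k) = -8 + ((k² - 731*k) + (22 + 30*k)) = -8 + (22 + k² - 701*k) = 14 + k² - 701*k)
1/(1/(-817572 + I(-792)) + (-339 - 241)²) = 1/(1/(-817572 + (14 + (-792)² - 701*(-792))) + (-339 - 241)²) = 1/(1/(-817572 + (14 + 627264 + 555192)) + (-580)²) = 1/(1/(-817572 + 1182470) + 336400) = 1/(1/364898 + 336400) = 1/(122751687201/364898) = 364898/122751687201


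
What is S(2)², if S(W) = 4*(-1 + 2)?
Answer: 16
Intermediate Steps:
S(W) = 4 (S(W) = 4*1 = 4)
S(2)² = 4² = 16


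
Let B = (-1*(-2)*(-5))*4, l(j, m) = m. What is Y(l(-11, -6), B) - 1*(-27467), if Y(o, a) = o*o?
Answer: 27503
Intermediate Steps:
B = -40 (B = (2*(-5))*4 = -10*4 = -40)
Y(o, a) = o²
Y(l(-11, -6), B) - 1*(-27467) = (-6)² - 1*(-27467) = 36 + 27467 = 27503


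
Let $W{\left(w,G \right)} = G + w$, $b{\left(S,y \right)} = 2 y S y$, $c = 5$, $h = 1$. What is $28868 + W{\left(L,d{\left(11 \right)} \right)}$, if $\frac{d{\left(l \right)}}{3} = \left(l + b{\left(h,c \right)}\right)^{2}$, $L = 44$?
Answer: $40075$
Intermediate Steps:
$b{\left(S,y \right)} = 2 S y^{2}$
$d{\left(l \right)} = 3 \left(50 + l\right)^{2}$ ($d{\left(l \right)} = 3 \left(l + 2 \cdot 1 \cdot 5^{2}\right)^{2} = 3 \left(l + 2 \cdot 1 \cdot 25\right)^{2} = 3 \left(l + 50\right)^{2} = 3 \left(50 + l\right)^{2}$)
$28868 + W{\left(L,d{\left(11 \right)} \right)} = 28868 + \left(3 \left(50 + 11\right)^{2} + 44\right) = 28868 + \left(3 \cdot 61^{2} + 44\right) = 28868 + \left(3 \cdot 3721 + 44\right) = 28868 + \left(11163 + 44\right) = 28868 + 11207 = 40075$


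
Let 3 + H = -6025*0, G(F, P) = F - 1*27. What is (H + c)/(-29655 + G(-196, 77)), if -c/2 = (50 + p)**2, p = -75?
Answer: 1253/29878 ≈ 0.041937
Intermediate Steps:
G(F, P) = -27 + F (G(F, P) = F - 27 = -27 + F)
H = -3 (H = -3 - 6025*0 = -3 + 0 = -3)
c = -1250 (c = -2*(50 - 75)**2 = -2*(-25)**2 = -2*625 = -1250)
(H + c)/(-29655 + G(-196, 77)) = (-3 - 1250)/(-29655 + (-27 - 196)) = -1253/(-29655 - 223) = -1253/(-29878) = -1253*(-1/29878) = 1253/29878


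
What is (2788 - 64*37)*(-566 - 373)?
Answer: -394380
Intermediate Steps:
(2788 - 64*37)*(-566 - 373) = (2788 - 2368)*(-939) = 420*(-939) = -394380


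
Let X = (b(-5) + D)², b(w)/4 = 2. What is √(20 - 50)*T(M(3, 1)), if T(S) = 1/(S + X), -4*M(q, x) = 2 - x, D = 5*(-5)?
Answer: 4*I*√30/1155 ≈ 0.018969*I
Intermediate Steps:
D = -25
b(w) = 8 (b(w) = 4*2 = 8)
M(q, x) = -½ + x/4 (M(q, x) = -(2 - x)/4 = -½ + x/4)
X = 289 (X = (8 - 25)² = (-17)² = 289)
T(S) = 1/(289 + S) (T(S) = 1/(S + 289) = 1/(289 + S))
√(20 - 50)*T(M(3, 1)) = √(20 - 50)/(289 + (-½ + (¼)*1)) = √(-30)/(289 + (-½ + ¼)) = (I*√30)/(289 - ¼) = (I*√30)/(1155/4) = (I*√30)*(4/1155) = 4*I*√30/1155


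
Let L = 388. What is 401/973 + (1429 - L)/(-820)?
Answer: -684073/797860 ≈ -0.85738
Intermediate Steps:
401/973 + (1429 - L)/(-820) = 401/973 + (1429 - 1*388)/(-820) = 401*(1/973) + (1429 - 388)*(-1/820) = 401/973 + 1041*(-1/820) = 401/973 - 1041/820 = -684073/797860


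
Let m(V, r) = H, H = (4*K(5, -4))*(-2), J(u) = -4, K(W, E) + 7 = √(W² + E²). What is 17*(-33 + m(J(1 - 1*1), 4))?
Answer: 391 - 136*√41 ≈ -479.82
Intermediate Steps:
K(W, E) = -7 + √(E² + W²) (K(W, E) = -7 + √(W² + E²) = -7 + √(E² + W²))
H = 56 - 8*√41 (H = (4*(-7 + √((-4)² + 5²)))*(-2) = (4*(-7 + √(16 + 25)))*(-2) = (4*(-7 + √41))*(-2) = (-28 + 4*√41)*(-2) = 56 - 8*√41 ≈ 4.7750)
m(V, r) = 56 - 8*√41
17*(-33 + m(J(1 - 1*1), 4)) = 17*(-33 + (56 - 8*√41)) = 17*(23 - 8*√41) = 391 - 136*√41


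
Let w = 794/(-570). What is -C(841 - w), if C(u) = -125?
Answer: 125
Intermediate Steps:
w = -397/285 (w = 794*(-1/570) = -397/285 ≈ -1.3930)
-C(841 - w) = -1*(-125) = 125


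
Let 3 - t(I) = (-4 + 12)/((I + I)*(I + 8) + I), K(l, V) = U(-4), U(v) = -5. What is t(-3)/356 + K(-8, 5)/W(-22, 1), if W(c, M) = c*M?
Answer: 2777/11748 ≈ 0.23638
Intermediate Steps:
W(c, M) = M*c
K(l, V) = -5
t(I) = 3 - 8/(I + 2*I*(8 + I)) (t(I) = 3 - (-4 + 12)/((I + I)*(I + 8) + I) = 3 - 8/((2*I)*(8 + I) + I) = 3 - 8/(2*I*(8 + I) + I) = 3 - 8/(I + 2*I*(8 + I)))
t(-3)/356 + K(-8, 5)/W(-22, 1) = ((-8 + 6*(-3)² + 51*(-3))/((-3)*(17 + 2*(-3))))/356 - 5/(1*(-22)) = -(-8 + 6*9 - 153)/(3*(17 - 6))*(1/356) - 5/(-22) = -⅓*(-8 + 54 - 153)/11*(1/356) - 5*(-1/22) = -⅓*1/11*(-107)*(1/356) + 5/22 = (107/33)*(1/356) + 5/22 = 107/11748 + 5/22 = 2777/11748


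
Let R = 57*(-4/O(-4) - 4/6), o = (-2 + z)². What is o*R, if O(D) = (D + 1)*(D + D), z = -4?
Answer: -1710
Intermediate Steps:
O(D) = 2*D*(1 + D) (O(D) = (1 + D)*(2*D) = 2*D*(1 + D))
o = 36 (o = (-2 - 4)² = (-6)² = 36)
R = -95/2 (R = 57*(-4*(-1/(8*(1 - 4))) - 4/6) = 57*(-4/(2*(-4)*(-3)) - 4*⅙) = 57*(-4/24 - ⅔) = 57*(-4*1/24 - ⅔) = 57*(-⅙ - ⅔) = 57*(-⅚) = -95/2 ≈ -47.500)
o*R = 36*(-95/2) = -1710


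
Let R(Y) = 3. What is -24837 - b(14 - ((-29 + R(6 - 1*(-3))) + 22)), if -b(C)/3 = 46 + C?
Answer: -24645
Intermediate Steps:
b(C) = -138 - 3*C (b(C) = -3*(46 + C) = -138 - 3*C)
-24837 - b(14 - ((-29 + R(6 - 1*(-3))) + 22)) = -24837 - (-138 - 3*(14 - ((-29 + 3) + 22))) = -24837 - (-138 - 3*(14 - (-26 + 22))) = -24837 - (-138 - 3*(14 - 1*(-4))) = -24837 - (-138 - 3*(14 + 4)) = -24837 - (-138 - 3*18) = -24837 - (-138 - 54) = -24837 - 1*(-192) = -24837 + 192 = -24645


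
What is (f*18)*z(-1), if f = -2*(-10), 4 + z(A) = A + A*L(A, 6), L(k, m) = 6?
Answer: -3960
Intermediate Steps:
z(A) = -4 + 7*A (z(A) = -4 + (A + A*6) = -4 + (A + 6*A) = -4 + 7*A)
f = 20
(f*18)*z(-1) = (20*18)*(-4 + 7*(-1)) = 360*(-4 - 7) = 360*(-11) = -3960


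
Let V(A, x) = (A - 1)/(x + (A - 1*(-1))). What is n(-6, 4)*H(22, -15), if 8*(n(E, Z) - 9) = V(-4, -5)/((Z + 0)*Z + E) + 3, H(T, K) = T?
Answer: 13211/64 ≈ 206.42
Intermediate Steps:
V(A, x) = (-1 + A)/(1 + A + x) (V(A, x) = (-1 + A)/(x + (A + 1)) = (-1 + A)/(x + (1 + A)) = (-1 + A)/(1 + A + x))
n(E, Z) = 75/8 + 5/(64*(E + Z²)) (n(E, Z) = 9 + (((-1 - 4)/(1 - 4 - 5))/((Z + 0)*Z + E) + 3)/8 = 9 + ((-5/(-8))/(Z*Z + E) + 3)/8 = 9 + ((-⅛*(-5))/(Z² + E) + 3)/8 = 9 + (5/(8*(E + Z²)) + 3)/8 = 9 + (3 + 5/(8*(E + Z²)))/8 = 9 + (3/8 + 5/(64*(E + Z²))) = 75/8 + 5/(64*(E + Z²)))
n(-6, 4)*H(22, -15) = (5*(1 + 120*(-6) + 120*4²)/(64*(-6 + 4²)))*22 = (5*(1 - 720 + 120*16)/(64*(-6 + 16)))*22 = ((5/64)*(1 - 720 + 1920)/10)*22 = ((5/64)*(⅒)*1201)*22 = (1201/128)*22 = 13211/64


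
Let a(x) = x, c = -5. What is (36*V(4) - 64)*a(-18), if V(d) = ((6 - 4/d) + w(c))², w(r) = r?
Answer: 1152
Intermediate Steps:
V(d) = (1 - 4/d)² (V(d) = ((6 - 4/d) - 5)² = (1 - 4/d)²)
(36*V(4) - 64)*a(-18) = (36*((-4 + 4)²/4²) - 64)*(-18) = (36*((1/16)*0²) - 64)*(-18) = (36*((1/16)*0) - 64)*(-18) = (36*0 - 64)*(-18) = (0 - 64)*(-18) = -64*(-18) = 1152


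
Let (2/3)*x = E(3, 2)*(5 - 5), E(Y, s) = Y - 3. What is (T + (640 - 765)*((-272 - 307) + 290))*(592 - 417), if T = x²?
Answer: 6321875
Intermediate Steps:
E(Y, s) = -3 + Y
x = 0 (x = 3*((-3 + 3)*(5 - 5))/2 = 3*(0*0)/2 = (3/2)*0 = 0)
T = 0 (T = 0² = 0)
(T + (640 - 765)*((-272 - 307) + 290))*(592 - 417) = (0 + (640 - 765)*((-272 - 307) + 290))*(592 - 417) = (0 - 125*(-579 + 290))*175 = (0 - 125*(-289))*175 = (0 + 36125)*175 = 36125*175 = 6321875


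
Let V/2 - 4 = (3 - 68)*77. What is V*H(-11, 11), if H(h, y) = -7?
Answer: 70014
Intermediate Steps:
V = -10002 (V = 8 + 2*((3 - 68)*77) = 8 + 2*(-65*77) = 8 + 2*(-5005) = 8 - 10010 = -10002)
V*H(-11, 11) = -10002*(-7) = 70014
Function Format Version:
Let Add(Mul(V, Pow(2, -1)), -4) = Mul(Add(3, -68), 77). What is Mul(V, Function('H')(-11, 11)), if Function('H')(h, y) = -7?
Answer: 70014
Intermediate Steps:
V = -10002 (V = Add(8, Mul(2, Mul(Add(3, -68), 77))) = Add(8, Mul(2, Mul(-65, 77))) = Add(8, Mul(2, -5005)) = Add(8, -10010) = -10002)
Mul(V, Function('H')(-11, 11)) = Mul(-10002, -7) = 70014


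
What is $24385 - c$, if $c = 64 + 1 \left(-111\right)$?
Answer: $24432$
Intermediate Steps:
$c = -47$ ($c = 64 - 111 = -47$)
$24385 - c = 24385 - -47 = 24385 + 47 = 24432$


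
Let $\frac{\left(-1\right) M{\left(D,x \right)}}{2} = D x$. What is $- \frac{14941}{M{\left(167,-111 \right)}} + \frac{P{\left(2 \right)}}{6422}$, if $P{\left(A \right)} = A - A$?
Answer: $- \frac{14941}{37074} \approx -0.403$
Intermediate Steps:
$P{\left(A \right)} = 0$
$M{\left(D,x \right)} = - 2 D x$
$- \frac{14941}{M{\left(167,-111 \right)}} + \frac{P{\left(2 \right)}}{6422} = - \frac{14941}{\left(-2\right) 167 \left(-111\right)} + \frac{0}{6422} = - \frac{14941}{37074} + 0 \cdot \frac{1}{6422} = \left(-14941\right) \frac{1}{37074} + 0 = - \frac{14941}{37074} + 0 = - \frac{14941}{37074}$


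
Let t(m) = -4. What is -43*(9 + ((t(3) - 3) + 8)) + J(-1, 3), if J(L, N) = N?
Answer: -427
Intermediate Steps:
-43*(9 + ((t(3) - 3) + 8)) + J(-1, 3) = -43*(9 + ((-4 - 3) + 8)) + 3 = -43*(9 + (-7 + 8)) + 3 = -43*(9 + 1) + 3 = -43*10 + 3 = -430 + 3 = -427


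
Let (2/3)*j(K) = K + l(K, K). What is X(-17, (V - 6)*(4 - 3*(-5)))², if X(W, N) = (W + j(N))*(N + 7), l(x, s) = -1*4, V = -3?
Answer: 2101122244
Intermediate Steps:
l(x, s) = -4
j(K) = -6 + 3*K/2 (j(K) = 3*(K - 4)/2 = 3*(-4 + K)/2 = -6 + 3*K/2)
X(W, N) = (7 + N)*(-6 + W + 3*N/2) (X(W, N) = (W + (-6 + 3*N/2))*(N + 7) = (-6 + W + 3*N/2)*(7 + N) = (7 + N)*(-6 + W + 3*N/2))
X(-17, (V - 6)*(4 - 3*(-5)))² = (-42 + 7*(-17) + 3*((-3 - 6)*(4 - 3*(-5)))²/2 + 9*((-3 - 6)*(4 - 3*(-5)))/2 + ((-3 - 6)*(4 - 3*(-5)))*(-17))² = (-42 - 119 + 3*(-9*(4 + 15))²/2 + 9*(-9*(4 + 15))/2 - 9*(4 + 15)*(-17))² = (-42 - 119 + 3*(-9*19)²/2 + 9*(-9*19)/2 - 9*19*(-17))² = (-42 - 119 + (3/2)*(-171)² + (9/2)*(-171) - 171*(-17))² = (-42 - 119 + (3/2)*29241 - 1539/2 + 2907)² = (-42 - 119 + 87723/2 - 1539/2 + 2907)² = 45838² = 2101122244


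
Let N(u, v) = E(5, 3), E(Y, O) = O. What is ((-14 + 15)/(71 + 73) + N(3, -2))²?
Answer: 187489/20736 ≈ 9.0417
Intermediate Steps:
N(u, v) = 3
((-14 + 15)/(71 + 73) + N(3, -2))² = ((-14 + 15)/(71 + 73) + 3)² = (1/144 + 3)² = (433/144)² = 187489/20736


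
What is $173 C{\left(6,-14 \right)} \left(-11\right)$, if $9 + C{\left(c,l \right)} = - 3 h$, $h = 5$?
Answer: $45672$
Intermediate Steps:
$C{\left(c,l \right)} = -24$ ($C{\left(c,l \right)} = -9 - 15 = -24$)
$173 C{\left(6,-14 \right)} \left(-11\right) = 173 \left(-24\right) \left(-11\right) = \left(-4152\right) \left(-11\right) = 45672$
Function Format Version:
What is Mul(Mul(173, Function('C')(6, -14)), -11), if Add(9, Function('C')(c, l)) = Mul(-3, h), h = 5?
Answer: 45672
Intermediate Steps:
Function('C')(c, l) = -24 (Function('C')(c, l) = Add(-9, Mul(-3, 5)) = Add(-9, -15) = -24)
Mul(Mul(173, Function('C')(6, -14)), -11) = Mul(Mul(173, -24), -11) = Mul(-4152, -11) = 45672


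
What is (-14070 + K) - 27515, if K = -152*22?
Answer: -44929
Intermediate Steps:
K = -3344
(-14070 + K) - 27515 = (-14070 - 3344) - 27515 = -17414 - 27515 = -44929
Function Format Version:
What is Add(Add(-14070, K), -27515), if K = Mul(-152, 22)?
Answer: -44929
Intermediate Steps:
K = -3344
Add(Add(-14070, K), -27515) = Add(Add(-14070, -3344), -27515) = Add(-17414, -27515) = -44929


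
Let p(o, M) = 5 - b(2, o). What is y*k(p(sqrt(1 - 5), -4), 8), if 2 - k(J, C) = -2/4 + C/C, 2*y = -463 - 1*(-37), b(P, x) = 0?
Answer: -639/2 ≈ -319.50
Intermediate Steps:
p(o, M) = 5 (p(o, M) = 5 - 1*0 = 5 + 0 = 5)
y = -213 (y = (-463 - 1*(-37))/2 = (-463 + 37)/2 = (1/2)*(-426) = -213)
k(J, C) = 3/2 (k(J, C) = 2 - (-2/4 + C/C) = 2 - (-2*1/4 + 1) = 2 - (-1/2 + 1) = 2 - 1*1/2 = 2 - 1/2 = 3/2)
y*k(p(sqrt(1 - 5), -4), 8) = -213*3/2 = -639/2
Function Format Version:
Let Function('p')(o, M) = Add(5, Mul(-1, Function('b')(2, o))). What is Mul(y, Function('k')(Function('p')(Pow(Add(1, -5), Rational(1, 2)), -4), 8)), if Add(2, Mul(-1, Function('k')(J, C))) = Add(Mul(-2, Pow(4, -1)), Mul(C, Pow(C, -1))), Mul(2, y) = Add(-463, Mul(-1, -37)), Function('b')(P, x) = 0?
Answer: Rational(-639, 2) ≈ -319.50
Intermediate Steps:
Function('p')(o, M) = 5 (Function('p')(o, M) = Add(5, Mul(-1, 0)) = Add(5, 0) = 5)
y = -213 (y = Mul(Rational(1, 2), Add(-463, Mul(-1, -37))) = Mul(Rational(1, 2), Add(-463, 37)) = Mul(Rational(1, 2), -426) = -213)
Function('k')(J, C) = Rational(3, 2) (Function('k')(J, C) = Add(2, Mul(-1, Add(Mul(-2, Pow(4, -1)), Mul(C, Pow(C, -1))))) = Add(2, Mul(-1, Add(Mul(-2, Rational(1, 4)), 1))) = Add(2, Mul(-1, Add(Rational(-1, 2), 1))) = Add(2, Mul(-1, Rational(1, 2))) = Add(2, Rational(-1, 2)) = Rational(3, 2))
Mul(y, Function('k')(Function('p')(Pow(Add(1, -5), Rational(1, 2)), -4), 8)) = Mul(-213, Rational(3, 2)) = Rational(-639, 2)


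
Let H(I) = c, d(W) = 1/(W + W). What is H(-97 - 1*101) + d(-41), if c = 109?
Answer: 8937/82 ≈ 108.99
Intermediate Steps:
d(W) = 1/(2*W)
H(I) = 109
H(-97 - 1*101) + d(-41) = 109 + (½)/(-41) = 109 + (½)*(-1/41) = 109 - 1/82 = 8937/82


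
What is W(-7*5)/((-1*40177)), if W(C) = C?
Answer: 35/40177 ≈ 0.00087115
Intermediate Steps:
W(-7*5)/((-1*40177)) = (-7*5)/((-1*40177)) = -35/(-40177) = -35*(-1/40177) = 35/40177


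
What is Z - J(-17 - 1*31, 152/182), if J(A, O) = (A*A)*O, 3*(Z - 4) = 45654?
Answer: 1210098/91 ≈ 13298.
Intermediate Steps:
Z = 15222 (Z = 4 + (1/3)*45654 = 4 + 15218 = 15222)
J(A, O) = O*A**2 (J(A, O) = A**2*O = O*A**2)
Z - J(-17 - 1*31, 152/182) = 15222 - 152/182*(-17 - 1*31)**2 = 15222 - 152*(1/182)*(-17 - 31)**2 = 15222 - 76*(-48)**2/91 = 15222 - 76*2304/91 = 15222 - 1*175104/91 = 15222 - 175104/91 = 1210098/91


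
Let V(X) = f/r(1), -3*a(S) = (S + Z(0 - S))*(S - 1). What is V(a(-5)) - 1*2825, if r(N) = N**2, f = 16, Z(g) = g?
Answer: -2809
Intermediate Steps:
a(S) = 0 (a(S) = -(S + (0 - S))*(S - 1)/3 = -(S - S)*(-1 + S)/3 = -0*(-1 + S) = -1/3*0 = 0)
V(X) = 16 (V(X) = 16/(1**2) = 16/1 = 16*1 = 16)
V(a(-5)) - 1*2825 = 16 - 1*2825 = 16 - 2825 = -2809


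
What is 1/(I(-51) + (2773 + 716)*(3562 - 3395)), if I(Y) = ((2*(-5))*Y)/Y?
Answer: 1/582653 ≈ 1.7163e-6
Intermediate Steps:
I(Y) = -10 (I(Y) = (-10*Y)/Y = -10)
1/(I(-51) + (2773 + 716)*(3562 - 3395)) = 1/(-10 + (2773 + 716)*(3562 - 3395)) = 1/(-10 + 3489*167) = 1/(-10 + 582663) = 1/582653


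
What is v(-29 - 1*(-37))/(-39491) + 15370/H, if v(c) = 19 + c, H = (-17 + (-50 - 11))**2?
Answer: 303406201/120131622 ≈ 2.5256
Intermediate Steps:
H = 6084 (H = (-17 - 61)**2 = (-78)**2 = 6084)
v(-29 - 1*(-37))/(-39491) + 15370/H = (19 + (-29 - 1*(-37)))/(-39491) + 15370/6084 = (19 + (-29 + 37))*(-1/39491) + 15370*(1/6084) = (19 + 8)*(-1/39491) + 7685/3042 = 27*(-1/39491) + 7685/3042 = -27/39491 + 7685/3042 = 303406201/120131622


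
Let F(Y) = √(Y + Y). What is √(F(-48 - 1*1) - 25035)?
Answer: √(-25035 + 7*I*√2) ≈ 0.0313 + 158.22*I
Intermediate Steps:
F(Y) = √2*√Y (F(Y) = √(2*Y) = √2*√Y)
√(F(-48 - 1*1) - 25035) = √(√2*√(-48 - 1*1) - 25035) = √(√2*√(-48 - 1) - 25035) = √(√2*√(-49) - 25035) = √(√2*(7*I) - 25035) = √(7*I*√2 - 25035) = √(-25035 + 7*I*√2)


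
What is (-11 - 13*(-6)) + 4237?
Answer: 4304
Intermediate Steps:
(-11 - 13*(-6)) + 4237 = (-11 + 78) + 4237 = 67 + 4237 = 4304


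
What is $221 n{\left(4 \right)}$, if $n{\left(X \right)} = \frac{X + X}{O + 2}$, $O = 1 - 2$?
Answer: $1768$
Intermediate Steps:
$O = -1$
$n{\left(X \right)} = 2 X$ ($n{\left(X \right)} = \frac{X + X}{-1 + 2} = \frac{2 X}{1} = 2 X 1 = 2 X$)
$221 n{\left(4 \right)} = 221 \cdot 2 \cdot 4 = 221 \cdot 8 = 1768$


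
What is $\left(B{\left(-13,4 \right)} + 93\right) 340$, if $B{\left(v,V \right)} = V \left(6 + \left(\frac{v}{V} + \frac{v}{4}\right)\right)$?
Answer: $30940$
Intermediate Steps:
$B{\left(v,V \right)} = V \left(6 + \frac{v}{4} + \frac{v}{V}\right)$ ($B{\left(v,V \right)} = V \left(6 + \left(\frac{v}{V} + v \frac{1}{4}\right)\right) = V \left(6 + \left(\frac{v}{V} + \frac{v}{4}\right)\right) = V \left(6 + \left(\frac{v}{4} + \frac{v}{V}\right)\right) = V \left(6 + \frac{v}{4} + \frac{v}{V}\right)$)
$\left(B{\left(-13,4 \right)} + 93\right) 340 = \left(\left(-13 + 6 \cdot 4 + \frac{1}{4} \cdot 4 \left(-13\right)\right) + 93\right) 340 = \left(\left(-13 + 24 - 13\right) + 93\right) 340 = \left(-2 + 93\right) 340 = 91 \cdot 340 = 30940$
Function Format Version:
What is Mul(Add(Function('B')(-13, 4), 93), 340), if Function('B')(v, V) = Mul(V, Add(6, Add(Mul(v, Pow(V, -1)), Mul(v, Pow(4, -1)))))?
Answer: 30940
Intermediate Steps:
Function('B')(v, V) = Mul(V, Add(6, Mul(Rational(1, 4), v), Mul(v, Pow(V, -1)))) (Function('B')(v, V) = Mul(V, Add(6, Add(Mul(v, Pow(V, -1)), Mul(v, Rational(1, 4))))) = Mul(V, Add(6, Add(Mul(v, Pow(V, -1)), Mul(Rational(1, 4), v)))) = Mul(V, Add(6, Add(Mul(Rational(1, 4), v), Mul(v, Pow(V, -1))))) = Mul(V, Add(6, Mul(Rational(1, 4), v), Mul(v, Pow(V, -1)))))
Mul(Add(Function('B')(-13, 4), 93), 340) = Mul(Add(Add(-13, Mul(6, 4), Mul(Rational(1, 4), 4, -13)), 93), 340) = Mul(Add(Add(-13, 24, -13), 93), 340) = Mul(Add(-2, 93), 340) = Mul(91, 340) = 30940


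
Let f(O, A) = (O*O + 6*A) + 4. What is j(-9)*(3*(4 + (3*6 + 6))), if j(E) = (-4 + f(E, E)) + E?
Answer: 1512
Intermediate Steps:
f(O, A) = 4 + O² + 6*A (f(O, A) = (O² + 6*A) + 4 = 4 + O² + 6*A)
j(E) = E² + 7*E (j(E) = (-4 + (4 + E² + 6*E)) + E = (E² + 6*E) + E = E² + 7*E)
j(-9)*(3*(4 + (3*6 + 6))) = (-9*(7 - 9))*(3*(4 + (3*6 + 6))) = (-9*(-2))*(3*(4 + (18 + 6))) = 18*(3*(4 + 24)) = 18*(3*28) = 18*84 = 1512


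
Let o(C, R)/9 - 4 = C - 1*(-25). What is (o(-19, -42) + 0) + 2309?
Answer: 2399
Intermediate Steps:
o(C, R) = 261 + 9*C (o(C, R) = 36 + 9*(C - 1*(-25)) = 36 + 9*(C + 25) = 36 + 9*(25 + C) = 36 + (225 + 9*C) = 261 + 9*C)
(o(-19, -42) + 0) + 2309 = ((261 + 9*(-19)) + 0) + 2309 = ((261 - 171) + 0) + 2309 = (90 + 0) + 2309 = 90 + 2309 = 2399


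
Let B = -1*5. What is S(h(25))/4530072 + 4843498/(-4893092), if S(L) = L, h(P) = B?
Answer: -40039086017/40449012888 ≈ -0.98987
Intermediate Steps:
B = -5
h(P) = -5
S(h(25))/4530072 + 4843498/(-4893092) = -5/4530072 + 4843498/(-4893092) = -5*1/4530072 + 4843498*(-1/4893092) = -5/4530072 - 17677/17858 = -40039086017/40449012888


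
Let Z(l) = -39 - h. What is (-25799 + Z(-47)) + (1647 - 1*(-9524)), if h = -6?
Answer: -14661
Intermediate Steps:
Z(l) = -33 (Z(l) = -39 - 1*(-6) = -39 + 6 = -33)
(-25799 + Z(-47)) + (1647 - 1*(-9524)) = (-25799 - 33) + (1647 - 1*(-9524)) = -25832 + (1647 + 9524) = -25832 + 11171 = -14661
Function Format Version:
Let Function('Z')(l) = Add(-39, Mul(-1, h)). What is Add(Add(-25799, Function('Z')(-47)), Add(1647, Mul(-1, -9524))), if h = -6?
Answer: -14661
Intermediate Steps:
Function('Z')(l) = -33 (Function('Z')(l) = Add(-39, Mul(-1, -6)) = Add(-39, 6) = -33)
Add(Add(-25799, Function('Z')(-47)), Add(1647, Mul(-1, -9524))) = Add(Add(-25799, -33), Add(1647, Mul(-1, -9524))) = Add(-25832, Add(1647, 9524)) = Add(-25832, 11171) = -14661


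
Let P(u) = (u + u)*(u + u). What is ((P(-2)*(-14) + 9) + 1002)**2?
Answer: 619369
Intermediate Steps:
P(u) = 4*u**2 (P(u) = (2*u)*(2*u) = 4*u**2)
((P(-2)*(-14) + 9) + 1002)**2 = (((4*(-2)**2)*(-14) + 9) + 1002)**2 = (((4*4)*(-14) + 9) + 1002)**2 = ((16*(-14) + 9) + 1002)**2 = ((-224 + 9) + 1002)**2 = (-215 + 1002)**2 = 787**2 = 619369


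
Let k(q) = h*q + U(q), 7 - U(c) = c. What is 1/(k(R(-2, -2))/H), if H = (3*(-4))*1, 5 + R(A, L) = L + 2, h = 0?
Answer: -1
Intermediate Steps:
U(c) = 7 - c
R(A, L) = -3 + L (R(A, L) = -5 + (L + 2) = -5 + (2 + L) = -3 + L)
H = -12 (H = -12*1 = -12)
k(q) = 7 - q (k(q) = 0*q + (7 - q) = 0 + (7 - q) = 7 - q)
1/(k(R(-2, -2))/H) = 1/((7 - (-3 - 2))/(-12)) = 1/(-(7 - 1*(-5))/12) = 1/(-(7 + 5)/12) = 1/(-1/12*12) = 1/(-1) = -1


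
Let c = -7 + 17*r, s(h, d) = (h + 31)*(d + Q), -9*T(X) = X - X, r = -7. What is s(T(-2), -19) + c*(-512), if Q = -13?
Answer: 63520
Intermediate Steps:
T(X) = 0 (T(X) = -(X - X)/9 = -1/9*0 = 0)
s(h, d) = (-13 + d)*(31 + h) (s(h, d) = (h + 31)*(d - 13) = (31 + h)*(-13 + d) = (-13 + d)*(31 + h))
c = -126 (c = -7 + 17*(-7) = -7 - 119 = -126)
s(T(-2), -19) + c*(-512) = (-403 - 13*0 + 31*(-19) - 19*0) - 126*(-512) = (-403 + 0 - 589 + 0) + 64512 = -992 + 64512 = 63520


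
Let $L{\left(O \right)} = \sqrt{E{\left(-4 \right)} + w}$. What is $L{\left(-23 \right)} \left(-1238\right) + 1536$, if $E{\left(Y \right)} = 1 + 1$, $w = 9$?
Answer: $1536 - 1238 \sqrt{11} \approx -2570.0$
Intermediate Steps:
$E{\left(Y \right)} = 2$
$L{\left(O \right)} = \sqrt{11}$ ($L{\left(O \right)} = \sqrt{2 + 9} = \sqrt{11}$)
$L{\left(-23 \right)} \left(-1238\right) + 1536 = \sqrt{11} \left(-1238\right) + 1536 = - 1238 \sqrt{11} + 1536 = 1536 - 1238 \sqrt{11}$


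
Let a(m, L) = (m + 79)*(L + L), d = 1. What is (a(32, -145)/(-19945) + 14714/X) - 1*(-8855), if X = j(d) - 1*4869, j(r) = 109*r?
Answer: 12007678781/1356260 ≈ 8853.5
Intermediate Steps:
a(m, L) = 2*L*(79 + m) (a(m, L) = (79 + m)*(2*L) = 2*L*(79 + m))
X = -4760 (X = 109*1 - 1*4869 = 109 - 4869 = -4760)
(a(32, -145)/(-19945) + 14714/X) - 1*(-8855) = ((2*(-145)*(79 + 32))/(-19945) + 14714/(-4760)) - 1*(-8855) = ((2*(-145)*111)*(-1/19945) + 14714*(-1/4760)) + 8855 = (-32190*(-1/19945) - 1051/340) + 8855 = (6438/3989 - 1051/340) + 8855 = -2003519/1356260 + 8855 = 12007678781/1356260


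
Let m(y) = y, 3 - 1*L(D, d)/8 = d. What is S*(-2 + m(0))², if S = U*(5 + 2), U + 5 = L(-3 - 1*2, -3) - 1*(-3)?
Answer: 1288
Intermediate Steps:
L(D, d) = 24 - 8*d
U = 46 (U = -5 + ((24 - 8*(-3)) - 1*(-3)) = -5 + ((24 + 24) + 3) = -5 + (48 + 3) = -5 + 51 = 46)
S = 322 (S = 46*(5 + 2) = 46*7 = 322)
S*(-2 + m(0))² = 322*(-2 + 0)² = 322*(-2)² = 322*4 = 1288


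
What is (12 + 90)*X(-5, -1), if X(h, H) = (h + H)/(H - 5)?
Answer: 102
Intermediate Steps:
X(h, H) = (H + h)/(-5 + H)
(12 + 90)*X(-5, -1) = (12 + 90)*((-1 - 5)/(-5 - 1)) = 102*(-6/(-6)) = 102*(-⅙*(-6)) = 102*1 = 102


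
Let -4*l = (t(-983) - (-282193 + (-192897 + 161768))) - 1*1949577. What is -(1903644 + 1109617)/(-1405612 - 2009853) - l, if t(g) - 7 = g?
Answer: -5591893124371/13661860 ≈ -4.0931e+5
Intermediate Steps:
t(g) = 7 + g
l = 1637231/4 (l = -(((7 - 983) - (-282193 + (-192897 + 161768))) - 1*1949577)/4 = -((-976 - (-282193 - 31129)) - 1949577)/4 = -((-976 - 1*(-313322)) - 1949577)/4 = -((-976 + 313322) - 1949577)/4 = -(312346 - 1949577)/4 = -¼*(-1637231) = 1637231/4 ≈ 4.0931e+5)
-(1903644 + 1109617)/(-1405612 - 2009853) - l = -(1903644 + 1109617)/(-1405612 - 2009853) - 1*1637231/4 = -3013261/(-3415465) - 1637231/4 = -3013261*(-1)/3415465 - 1637231/4 = -1*(-3013261/3415465) - 1637231/4 = 3013261/3415465 - 1637231/4 = -5591893124371/13661860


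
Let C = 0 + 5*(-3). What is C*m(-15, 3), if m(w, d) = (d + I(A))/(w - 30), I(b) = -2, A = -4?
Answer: 1/3 ≈ 0.33333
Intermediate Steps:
C = -15 (C = 0 - 15 = -15)
m(w, d) = (-2 + d)/(-30 + w) (m(w, d) = (d - 2)/(w - 30) = (-2 + d)/(-30 + w))
C*m(-15, 3) = -15*(-2 + 3)/(-30 - 15) = -15/(-45) = -(-1)/3 = -15*(-1/45) = 1/3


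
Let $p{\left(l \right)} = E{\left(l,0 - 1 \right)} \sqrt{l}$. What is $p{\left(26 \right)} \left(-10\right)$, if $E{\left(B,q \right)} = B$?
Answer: $- 260 \sqrt{26} \approx -1325.7$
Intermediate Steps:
$p{\left(l \right)} = l^{\frac{3}{2}}$ ($p{\left(l \right)} = l \sqrt{l} = l^{\frac{3}{2}}$)
$p{\left(26 \right)} \left(-10\right) = 26^{\frac{3}{2}} \left(-10\right) = 26 \sqrt{26} \left(-10\right) = - 260 \sqrt{26}$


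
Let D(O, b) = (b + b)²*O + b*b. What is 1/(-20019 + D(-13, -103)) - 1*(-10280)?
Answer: 5767881839/561078 ≈ 10280.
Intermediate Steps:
D(O, b) = b² + 4*O*b² (D(O, b) = (2*b)²*O + b² = (4*b²)*O + b² = 4*O*b² + b² = b² + 4*O*b²)
1/(-20019 + D(-13, -103)) - 1*(-10280) = 1/(-20019 + (-103)²*(1 + 4*(-13))) - 1*(-10280) = 1/(-20019 + 10609*(1 - 52)) + 10280 = 1/(-20019 + 10609*(-51)) + 10280 = 1/(-20019 - 541059) + 10280 = 1/(-561078) + 10280 = -1/561078 + 10280 = 5767881839/561078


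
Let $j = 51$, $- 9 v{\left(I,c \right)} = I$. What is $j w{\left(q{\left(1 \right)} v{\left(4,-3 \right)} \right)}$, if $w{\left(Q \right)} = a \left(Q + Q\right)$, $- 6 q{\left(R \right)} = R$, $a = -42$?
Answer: $- \frac{952}{3} \approx -317.33$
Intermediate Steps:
$q{\left(R \right)} = - \frac{R}{6}$
$v{\left(I,c \right)} = - \frac{I}{9}$
$w{\left(Q \right)} = - 84 Q$ ($w{\left(Q \right)} = - 42 \left(Q + Q\right) = - 42 \cdot 2 Q = - 84 Q$)
$j w{\left(q{\left(1 \right)} v{\left(4,-3 \right)} \right)} = 51 \left(- 84 \left(- \frac{1}{6}\right) 1 \left(\left(- \frac{1}{9}\right) 4\right)\right) = 51 \left(- 84 \left(\left(- \frac{1}{6}\right) \left(- \frac{4}{9}\right)\right)\right) = 51 \left(\left(-84\right) \frac{2}{27}\right) = 51 \left(- \frac{56}{9}\right) = - \frac{952}{3}$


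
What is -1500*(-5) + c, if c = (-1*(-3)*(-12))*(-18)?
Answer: 8148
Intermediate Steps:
c = 648 (c = (3*(-12))*(-18) = -36*(-18) = 648)
-1500*(-5) + c = -1500*(-5) + 648 = 7500 + 648 = 8148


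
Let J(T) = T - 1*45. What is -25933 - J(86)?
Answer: -25974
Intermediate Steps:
J(T) = -45 + T (J(T) = T - 45 = -45 + T)
-25933 - J(86) = -25933 - (-45 + 86) = -25933 - 1*41 = -25933 - 41 = -25974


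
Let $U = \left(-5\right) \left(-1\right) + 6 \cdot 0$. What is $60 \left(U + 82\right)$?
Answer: $5220$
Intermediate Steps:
$U = 5$ ($U = 5 + 0 = 5$)
$60 \left(U + 82\right) = 60 \left(5 + 82\right) = 60 \cdot 87 = 5220$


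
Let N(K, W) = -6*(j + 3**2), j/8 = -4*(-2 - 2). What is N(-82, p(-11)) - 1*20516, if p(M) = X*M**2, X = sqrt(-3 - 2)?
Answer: -21338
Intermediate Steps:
X = I*sqrt(5) (X = sqrt(-5) = I*sqrt(5) ≈ 2.2361*I)
j = 128 (j = 8*(-4*(-2 - 2)) = 8*(-4*(-4)) = 8*16 = 128)
p(M) = I*sqrt(5)*M**2 (p(M) = (I*sqrt(5))*M**2 = I*sqrt(5)*M**2)
N(K, W) = -822 (N(K, W) = -6*(128 + 3**2) = -6*(128 + 9) = -6*137 = -822)
N(-82, p(-11)) - 1*20516 = -822 - 1*20516 = -822 - 20516 = -21338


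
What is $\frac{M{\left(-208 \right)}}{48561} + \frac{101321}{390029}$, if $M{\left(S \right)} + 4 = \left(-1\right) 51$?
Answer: $\frac{4898797486}{18940198269} \approx 0.25865$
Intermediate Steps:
$M{\left(S \right)} = -55$ ($M{\left(S \right)} = -4 - 51 = -55$)
$\frac{M{\left(-208 \right)}}{48561} + \frac{101321}{390029} = - \frac{55}{48561} + \frac{101321}{390029} = \frac{4898797486}{18940198269}$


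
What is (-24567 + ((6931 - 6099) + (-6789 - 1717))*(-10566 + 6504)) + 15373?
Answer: 31162594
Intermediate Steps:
(-24567 + ((6931 - 6099) + (-6789 - 1717))*(-10566 + 6504)) + 15373 = (-24567 + (832 - 8506)*(-4062)) + 15373 = (-24567 - 7674*(-4062)) + 15373 = (-24567 + 31171788) + 15373 = 31147221 + 15373 = 31162594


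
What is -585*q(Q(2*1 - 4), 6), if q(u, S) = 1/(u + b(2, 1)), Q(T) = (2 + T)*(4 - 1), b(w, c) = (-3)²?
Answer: -65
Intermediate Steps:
b(w, c) = 9
Q(T) = 6 + 3*T (Q(T) = (2 + T)*3 = 6 + 3*T)
q(u, S) = 1/(9 + u) (q(u, S) = 1/(u + 9) = 1/(9 + u))
-585*q(Q(2*1 - 4), 6) = -585/(9 + (6 + 3*(2*1 - 4))) = -585/(9 + (6 + 3*(2 - 4))) = -585/(9 + (6 + 3*(-2))) = -585/(9 + (6 - 6)) = -585/(9 + 0) = -585/9 = -585*⅑ = -65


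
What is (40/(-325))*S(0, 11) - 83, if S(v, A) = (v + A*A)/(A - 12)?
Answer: -4427/65 ≈ -68.108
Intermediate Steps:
S(v, A) = (v + A²)/(-12 + A)
(40/(-325))*S(0, 11) - 83 = (40/(-325))*((0 + 11²)/(-12 + 11)) - 83 = (40*(-1/325))*((0 + 121)/(-1)) - 83 = -(-8)*121/65 - 83 = -8/65*(-121) - 83 = 968/65 - 83 = -4427/65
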